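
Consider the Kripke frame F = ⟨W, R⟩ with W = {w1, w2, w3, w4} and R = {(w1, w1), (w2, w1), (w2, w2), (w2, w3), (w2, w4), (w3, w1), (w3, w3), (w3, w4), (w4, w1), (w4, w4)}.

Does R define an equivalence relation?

No

Reflexive: yes — every world is R-related to itself.
Symmetric: no — w2 R w1 but not w1 R w2.
Transitive: yes — every two-step R-path is closed by a direct edge.
So R is not an equivalence relation.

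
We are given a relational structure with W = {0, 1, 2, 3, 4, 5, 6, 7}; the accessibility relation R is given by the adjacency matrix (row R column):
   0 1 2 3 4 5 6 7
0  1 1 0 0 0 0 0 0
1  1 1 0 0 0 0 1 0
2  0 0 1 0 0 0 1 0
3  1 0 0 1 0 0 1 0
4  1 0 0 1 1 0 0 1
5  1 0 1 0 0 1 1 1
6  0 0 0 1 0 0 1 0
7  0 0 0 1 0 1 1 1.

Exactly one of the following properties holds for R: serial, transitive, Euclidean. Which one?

serial

Serial: yes — every world has a successor (e.g. 0 R 0).
Transitive: no — 0 R 1 and 1 R 6, but not 0 R 6.
Euclidean: no — 1 R 0 and 1 R 6, but not 0 R 6.
Only serial holds.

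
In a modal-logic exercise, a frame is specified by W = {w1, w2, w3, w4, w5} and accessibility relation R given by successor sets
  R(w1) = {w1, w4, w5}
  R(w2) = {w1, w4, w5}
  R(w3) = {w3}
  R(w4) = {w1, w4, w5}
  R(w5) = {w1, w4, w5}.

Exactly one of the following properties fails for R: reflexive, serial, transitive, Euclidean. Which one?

reflexive

Reflexive: no — w2 is not related to itself.
Serial: yes — every world has a successor (e.g. w1 R w1).
Transitive: yes — every two-step R-path is closed by a direct edge.
Euclidean: yes — any two successors of a common world are R-related.
Only reflexive fails.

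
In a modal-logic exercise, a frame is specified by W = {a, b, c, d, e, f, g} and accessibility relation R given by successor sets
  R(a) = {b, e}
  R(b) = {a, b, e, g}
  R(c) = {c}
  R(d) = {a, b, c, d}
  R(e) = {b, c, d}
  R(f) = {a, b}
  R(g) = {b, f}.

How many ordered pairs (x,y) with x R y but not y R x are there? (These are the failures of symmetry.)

Enumerating: (a,e), (d,a), (d,b), (d,c), (e,c), (e,d), (f,a), (f,b), (g,f).

9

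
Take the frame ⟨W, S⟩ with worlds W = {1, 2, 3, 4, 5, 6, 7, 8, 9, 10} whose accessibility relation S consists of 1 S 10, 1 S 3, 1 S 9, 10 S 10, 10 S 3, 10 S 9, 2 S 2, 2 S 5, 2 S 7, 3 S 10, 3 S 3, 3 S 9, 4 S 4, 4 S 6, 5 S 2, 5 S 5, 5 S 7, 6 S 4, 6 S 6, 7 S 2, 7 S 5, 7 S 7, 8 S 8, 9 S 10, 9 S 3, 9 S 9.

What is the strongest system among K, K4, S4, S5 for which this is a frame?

K4

Transitive (axiom 4): yes — every two-step S-path is closed by a direct edge.
Reflexive (axiom T): no — 1 is not related to itself.
Euclidean (axiom 5): yes — any two successors of a common world are S-related.
So F validates K, K4; S4 would additionally require S to be reflexive. The strongest is K4.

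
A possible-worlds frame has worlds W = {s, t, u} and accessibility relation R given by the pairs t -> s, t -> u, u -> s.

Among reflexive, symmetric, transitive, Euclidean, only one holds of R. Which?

Reflexive: no — s is not related to itself.
Symmetric: no — t R s but not s R t.
Transitive: yes — every two-step R-path is closed by a direct edge.
Euclidean: no — t R s and t R u, but not s R u.
Only transitive holds.

transitive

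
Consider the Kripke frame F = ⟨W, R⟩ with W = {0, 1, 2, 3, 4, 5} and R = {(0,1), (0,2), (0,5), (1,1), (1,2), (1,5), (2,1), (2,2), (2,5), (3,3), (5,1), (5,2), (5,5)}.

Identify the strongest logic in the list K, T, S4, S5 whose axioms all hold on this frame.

K

Reflexive (axiom T): no — 0 is not related to itself.
Transitive (axiom 4): yes — every two-step R-path is closed by a direct edge.
Euclidean (axiom 5): yes — any two successors of a common world are R-related.
So F validates K; T would additionally require R to be reflexive. The strongest is K.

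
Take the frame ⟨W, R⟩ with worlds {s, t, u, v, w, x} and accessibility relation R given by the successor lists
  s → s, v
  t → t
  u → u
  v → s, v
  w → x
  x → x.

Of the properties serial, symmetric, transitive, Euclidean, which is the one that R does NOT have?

symmetric

Serial: yes — every world has a successor (e.g. s R s).
Symmetric: no — w R x but not x R w.
Transitive: yes — every two-step R-path is closed by a direct edge.
Euclidean: yes — any two successors of a common world are R-related.
Only symmetric fails.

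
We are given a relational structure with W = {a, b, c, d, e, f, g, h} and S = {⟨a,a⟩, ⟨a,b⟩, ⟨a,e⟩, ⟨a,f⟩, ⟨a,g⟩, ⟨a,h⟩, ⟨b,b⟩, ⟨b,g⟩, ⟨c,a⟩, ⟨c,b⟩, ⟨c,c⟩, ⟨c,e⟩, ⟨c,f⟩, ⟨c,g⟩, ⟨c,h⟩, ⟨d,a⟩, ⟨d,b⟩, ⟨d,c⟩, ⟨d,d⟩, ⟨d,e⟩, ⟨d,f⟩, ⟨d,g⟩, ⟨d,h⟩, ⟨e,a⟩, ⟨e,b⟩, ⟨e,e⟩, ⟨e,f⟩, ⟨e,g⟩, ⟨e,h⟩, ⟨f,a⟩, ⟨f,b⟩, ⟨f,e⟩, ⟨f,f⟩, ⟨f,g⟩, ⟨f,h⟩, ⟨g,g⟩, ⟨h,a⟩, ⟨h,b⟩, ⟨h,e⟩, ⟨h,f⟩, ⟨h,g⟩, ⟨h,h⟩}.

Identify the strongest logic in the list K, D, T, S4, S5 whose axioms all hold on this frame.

S4

Serial (axiom D): yes — every world has a successor (e.g. a S a).
Reflexive (axiom T): yes — every world is S-related to itself.
Transitive (axiom 4): yes — every two-step S-path is closed by a direct edge.
Euclidean (axiom 5): no — a S b and a S e, but not b S e.
So F validates K, D, T, S4; S5 would additionally require S to be Euclidean. The strongest is S4.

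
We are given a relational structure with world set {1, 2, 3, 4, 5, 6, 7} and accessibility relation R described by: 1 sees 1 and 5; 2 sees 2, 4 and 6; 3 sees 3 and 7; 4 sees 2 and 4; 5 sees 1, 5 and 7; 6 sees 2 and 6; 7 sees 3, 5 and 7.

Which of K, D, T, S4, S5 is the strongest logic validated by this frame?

T

Serial (axiom D): yes — every world has a successor (e.g. 1 R 1).
Reflexive (axiom T): yes — every world is R-related to itself.
Transitive (axiom 4): no — 1 R 5 and 5 R 7, but not 1 R 7.
Euclidean (axiom 5): no — 2 R 4 and 2 R 6, but not 4 R 6.
So F validates K, D, T; S4 would additionally require R to be transitive. The strongest is T.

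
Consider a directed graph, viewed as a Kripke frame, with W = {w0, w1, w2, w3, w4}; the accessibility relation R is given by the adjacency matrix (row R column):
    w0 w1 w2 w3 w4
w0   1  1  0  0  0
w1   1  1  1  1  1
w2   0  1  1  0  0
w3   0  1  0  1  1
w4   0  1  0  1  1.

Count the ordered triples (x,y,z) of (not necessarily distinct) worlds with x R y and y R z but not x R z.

10

Enumerating: (w0,w1,w2), (w0,w1,w3), (w0,w1,w4), (w2,w1,w0), (w2,w1,w3), (w2,w1,w4), (w3,w1,w0), (w3,w1,w2), (w4,w1,w0), (w4,w1,w2).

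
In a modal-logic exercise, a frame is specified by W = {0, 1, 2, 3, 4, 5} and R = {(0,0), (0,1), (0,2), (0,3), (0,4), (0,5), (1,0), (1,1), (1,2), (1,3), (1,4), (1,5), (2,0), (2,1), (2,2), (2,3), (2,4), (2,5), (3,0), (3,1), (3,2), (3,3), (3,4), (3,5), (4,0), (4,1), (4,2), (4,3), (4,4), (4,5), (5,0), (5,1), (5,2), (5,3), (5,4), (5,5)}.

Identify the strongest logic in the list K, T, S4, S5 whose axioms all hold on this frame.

Reflexive (axiom T): yes — every world is R-related to itself.
Transitive (axiom 4): yes — every two-step R-path is closed by a direct edge.
Euclidean (axiom 5): yes — any two successors of a common world are R-related.
So F validates K, T, S4, S5. The strongest is S5.

S5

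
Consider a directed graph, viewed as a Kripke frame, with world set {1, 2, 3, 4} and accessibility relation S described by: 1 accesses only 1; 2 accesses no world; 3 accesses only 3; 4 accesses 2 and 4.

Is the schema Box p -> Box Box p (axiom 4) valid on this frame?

By correspondence theory, 4 is valid on a frame iff S is transitive.
Transitive: yes — every two-step S-path is closed by a direct edge.

Yes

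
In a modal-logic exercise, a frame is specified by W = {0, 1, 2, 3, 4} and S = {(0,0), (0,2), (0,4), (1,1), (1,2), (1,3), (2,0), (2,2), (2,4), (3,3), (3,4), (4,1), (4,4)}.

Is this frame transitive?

Transitive: no — 0 S 4 and 4 S 1, but not 0 S 1.

No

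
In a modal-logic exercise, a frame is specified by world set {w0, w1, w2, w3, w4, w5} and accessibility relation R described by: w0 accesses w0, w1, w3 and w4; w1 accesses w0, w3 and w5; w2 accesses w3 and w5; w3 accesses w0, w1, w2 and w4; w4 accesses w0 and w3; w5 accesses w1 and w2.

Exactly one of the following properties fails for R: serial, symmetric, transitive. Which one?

transitive

Serial: yes — every world has a successor (e.g. w0 R w0).
Symmetric: yes — every pair in R has its reverse in R.
Transitive: no — w0 R w1 and w1 R w5, but not w0 R w5.
Only transitive fails.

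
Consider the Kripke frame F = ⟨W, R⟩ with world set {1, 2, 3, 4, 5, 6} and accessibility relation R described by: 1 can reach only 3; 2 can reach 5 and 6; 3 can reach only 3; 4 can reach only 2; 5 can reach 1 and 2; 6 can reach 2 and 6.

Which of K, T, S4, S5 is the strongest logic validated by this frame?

Reflexive (axiom T): no — 1 is not related to itself.
Transitive (axiom 4): no — 2 R 5 and 5 R 1, but not 2 R 1.
Euclidean (axiom 5): no — 2 R 5 and 2 R 6, but not 5 R 6.
So F validates K; T would additionally require R to be reflexive. The strongest is K.

K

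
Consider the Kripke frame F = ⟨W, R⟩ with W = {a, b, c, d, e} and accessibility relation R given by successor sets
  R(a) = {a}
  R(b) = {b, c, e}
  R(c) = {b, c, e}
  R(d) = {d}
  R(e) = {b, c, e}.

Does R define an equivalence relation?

Reflexive: yes — every world is R-related to itself.
Symmetric: yes — every pair in R has its reverse in R.
Transitive: yes — every two-step R-path is closed by a direct edge.
So R is an equivalence relation.

Yes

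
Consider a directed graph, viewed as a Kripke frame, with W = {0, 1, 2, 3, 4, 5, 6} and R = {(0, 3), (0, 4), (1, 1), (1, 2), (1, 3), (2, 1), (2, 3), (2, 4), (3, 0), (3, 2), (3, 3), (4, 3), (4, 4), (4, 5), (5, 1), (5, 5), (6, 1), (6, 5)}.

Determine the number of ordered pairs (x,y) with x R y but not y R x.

8

Enumerating: (0,4), (1,3), (2,4), (4,3), (4,5), (5,1), (6,1), (6,5).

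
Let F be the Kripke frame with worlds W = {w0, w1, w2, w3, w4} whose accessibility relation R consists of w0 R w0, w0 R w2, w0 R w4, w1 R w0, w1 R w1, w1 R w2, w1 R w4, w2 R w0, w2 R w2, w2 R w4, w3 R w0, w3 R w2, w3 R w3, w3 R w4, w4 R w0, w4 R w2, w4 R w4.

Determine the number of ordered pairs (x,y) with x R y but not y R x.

Enumerating: (w1,w0), (w1,w2), (w1,w4), (w3,w0), (w3,w2), (w3,w4).

6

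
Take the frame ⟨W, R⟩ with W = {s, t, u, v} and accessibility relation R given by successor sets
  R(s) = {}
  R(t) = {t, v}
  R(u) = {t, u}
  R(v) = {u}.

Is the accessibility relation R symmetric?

No

Symmetric: no — t R v but not v R t.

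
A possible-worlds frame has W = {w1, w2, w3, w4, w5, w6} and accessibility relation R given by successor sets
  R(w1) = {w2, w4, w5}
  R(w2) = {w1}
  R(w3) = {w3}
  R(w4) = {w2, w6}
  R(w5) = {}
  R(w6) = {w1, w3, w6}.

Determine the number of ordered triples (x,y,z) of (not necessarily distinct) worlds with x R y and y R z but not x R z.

Enumerating: (w1,w2,w1), (w1,w4,w6), (w2,w1,w2), (w2,w1,w4), (w2,w1,w5), (w4,w2,w1), (w4,w6,w1), (w4,w6,w3), (w6,w1,w2), (w6,w1,w4), (w6,w1,w5).

11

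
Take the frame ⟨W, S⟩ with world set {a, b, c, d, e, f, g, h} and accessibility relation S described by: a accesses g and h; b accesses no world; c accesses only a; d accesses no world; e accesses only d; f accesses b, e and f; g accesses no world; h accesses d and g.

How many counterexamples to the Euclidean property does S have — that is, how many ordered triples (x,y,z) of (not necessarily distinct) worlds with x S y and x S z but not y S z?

15

Enumerating: (a,g,g), (a,g,h), (a,h,h), (c,a,a), (e,d,d), (f,b,b), (f,b,e), (f,b,f), (f,e,b), (f,e,e), (f,e,f), (h,d,d), (h,d,g), (h,g,d), (h,g,g).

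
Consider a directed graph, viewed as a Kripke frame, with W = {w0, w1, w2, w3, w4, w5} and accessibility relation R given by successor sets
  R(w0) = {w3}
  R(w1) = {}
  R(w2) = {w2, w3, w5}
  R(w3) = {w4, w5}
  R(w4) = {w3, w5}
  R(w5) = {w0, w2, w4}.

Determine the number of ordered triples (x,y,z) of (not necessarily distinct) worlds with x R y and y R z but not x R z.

17

Enumerating: (w0,w3,w4), (w0,w3,w5), (w2,w3,w4), (w2,w5,w0), (w2,w5,w4), (w3,w4,w3), (w3,w5,w0), (w3,w5,w2), (w4,w3,w4), (w4,w5,w0), (w4,w5,w2), (w4,w5,w4), (w5,w0,w3), (w5,w2,w3), (w5,w2,w5), (w5,w4,w3), (w5,w4,w5).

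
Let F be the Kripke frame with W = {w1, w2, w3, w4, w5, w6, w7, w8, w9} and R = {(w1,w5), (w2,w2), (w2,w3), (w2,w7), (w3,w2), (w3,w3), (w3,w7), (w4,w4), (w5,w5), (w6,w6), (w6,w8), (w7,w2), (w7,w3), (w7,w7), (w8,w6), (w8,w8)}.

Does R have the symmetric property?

Symmetric: no — w1 R w5 but not w5 R w1.

No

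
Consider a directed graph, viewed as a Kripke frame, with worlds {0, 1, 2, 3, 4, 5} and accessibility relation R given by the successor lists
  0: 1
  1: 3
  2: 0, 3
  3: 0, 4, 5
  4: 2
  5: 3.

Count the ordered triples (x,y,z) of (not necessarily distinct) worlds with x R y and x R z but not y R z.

Enumerating: (0,1,1), (1,3,3), (2,0,0), (2,0,3), (2,3,3), (3,0,0), (3,0,4), (3,0,5), (3,4,0), (3,4,4), (3,4,5), (3,5,0), (3,5,4), (3,5,5), (4,2,2), (5,3,3).

16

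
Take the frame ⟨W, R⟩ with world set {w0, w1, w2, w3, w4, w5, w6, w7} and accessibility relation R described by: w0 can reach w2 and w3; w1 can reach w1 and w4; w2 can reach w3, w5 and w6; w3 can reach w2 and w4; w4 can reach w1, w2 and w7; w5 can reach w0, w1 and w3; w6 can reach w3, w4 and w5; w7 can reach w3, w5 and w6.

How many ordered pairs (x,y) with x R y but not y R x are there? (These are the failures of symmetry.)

Enumerating: (w0,w2), (w0,w3), (w2,w5), (w2,w6), (w3,w4), (w4,w2), (w4,w7), (w5,w0), (w5,w1), (w5,w3), (w6,w3), (w6,w4), (w6,w5), (w7,w3), (w7,w5), (w7,w6).

16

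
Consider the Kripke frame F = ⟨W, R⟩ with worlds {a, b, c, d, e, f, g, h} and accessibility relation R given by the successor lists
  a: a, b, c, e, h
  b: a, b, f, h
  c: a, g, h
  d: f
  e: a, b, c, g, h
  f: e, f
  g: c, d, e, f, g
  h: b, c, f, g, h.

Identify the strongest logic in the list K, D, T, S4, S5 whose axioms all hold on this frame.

Serial (axiom D): yes — every world has a successor (e.g. a R a).
Reflexive (axiom T): no — c is not related to itself.
Transitive (axiom 4): no — a R b and b R f, but not a R f.
Euclidean (axiom 5): no — a R b and a R c, but not b R c.
So F validates K, D; T would additionally require R to be reflexive. The strongest is D.

D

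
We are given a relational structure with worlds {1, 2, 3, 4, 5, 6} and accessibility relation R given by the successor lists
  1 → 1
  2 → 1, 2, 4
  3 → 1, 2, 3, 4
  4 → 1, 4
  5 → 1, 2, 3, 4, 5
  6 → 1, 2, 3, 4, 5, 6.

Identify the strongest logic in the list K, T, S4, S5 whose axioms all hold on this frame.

S4

Reflexive (axiom T): yes — every world is R-related to itself.
Transitive (axiom 4): yes — every two-step R-path is closed by a direct edge.
Euclidean (axiom 5): no — 2 R 1 and 2 R 4, but not 1 R 4.
So F validates K, T, S4; S5 would additionally require R to be Euclidean. The strongest is S4.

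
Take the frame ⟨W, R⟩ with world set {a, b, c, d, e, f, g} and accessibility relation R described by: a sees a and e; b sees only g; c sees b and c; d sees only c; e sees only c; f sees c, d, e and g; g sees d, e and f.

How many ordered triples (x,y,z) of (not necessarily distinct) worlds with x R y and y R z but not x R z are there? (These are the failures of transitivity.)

13

Enumerating: (a,e,c), (b,g,d), (b,g,e), (b,g,f), (c,b,g), (d,c,b), (e,c,b), (f,c,b), (f,g,f), (g,d,c), (g,e,c), (g,f,c), (g,f,g).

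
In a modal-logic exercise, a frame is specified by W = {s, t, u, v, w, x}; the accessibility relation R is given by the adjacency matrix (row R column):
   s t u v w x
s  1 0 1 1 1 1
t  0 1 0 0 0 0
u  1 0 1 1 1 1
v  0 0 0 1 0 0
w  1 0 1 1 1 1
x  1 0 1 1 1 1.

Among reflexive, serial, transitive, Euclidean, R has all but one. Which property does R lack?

Reflexive: yes — every world is R-related to itself.
Serial: yes — every world has a successor (e.g. s R s).
Transitive: yes — every two-step R-path is closed by a direct edge.
Euclidean: no — s R v and s R u, but not v R u.
Only Euclidean fails.

Euclidean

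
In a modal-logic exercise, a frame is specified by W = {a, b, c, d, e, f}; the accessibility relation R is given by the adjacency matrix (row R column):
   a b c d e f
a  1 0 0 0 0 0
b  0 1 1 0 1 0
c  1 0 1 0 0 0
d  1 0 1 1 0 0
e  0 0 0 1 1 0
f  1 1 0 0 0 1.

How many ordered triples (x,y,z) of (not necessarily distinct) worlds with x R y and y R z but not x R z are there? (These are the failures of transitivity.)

6

Enumerating: (b,c,a), (b,e,d), (e,d,a), (e,d,c), (f,b,c), (f,b,e).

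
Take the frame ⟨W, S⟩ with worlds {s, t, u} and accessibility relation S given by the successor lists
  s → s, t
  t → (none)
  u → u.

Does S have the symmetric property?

No

Symmetric: no — s S t but not t S s.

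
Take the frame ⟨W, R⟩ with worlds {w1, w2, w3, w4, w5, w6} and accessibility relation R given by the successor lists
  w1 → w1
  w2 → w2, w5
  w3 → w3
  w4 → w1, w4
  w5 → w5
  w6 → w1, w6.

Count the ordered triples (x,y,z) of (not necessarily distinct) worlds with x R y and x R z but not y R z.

Enumerating: (w2,w5,w2), (w4,w1,w4), (w6,w1,w6).

3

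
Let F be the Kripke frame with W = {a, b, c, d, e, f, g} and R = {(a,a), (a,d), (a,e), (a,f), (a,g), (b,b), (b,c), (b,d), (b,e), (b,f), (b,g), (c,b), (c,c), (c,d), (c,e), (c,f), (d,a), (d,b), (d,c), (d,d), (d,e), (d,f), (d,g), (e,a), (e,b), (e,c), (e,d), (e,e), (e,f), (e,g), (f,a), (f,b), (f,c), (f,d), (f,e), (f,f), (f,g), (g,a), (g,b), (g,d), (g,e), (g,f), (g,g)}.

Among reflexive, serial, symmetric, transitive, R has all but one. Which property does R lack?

transitive

Reflexive: yes — every world is R-related to itself.
Serial: yes — every world has a successor (e.g. a R a).
Symmetric: yes — every pair in R has its reverse in R.
Transitive: no — a R d and d R b, but not a R b.
Only transitive fails.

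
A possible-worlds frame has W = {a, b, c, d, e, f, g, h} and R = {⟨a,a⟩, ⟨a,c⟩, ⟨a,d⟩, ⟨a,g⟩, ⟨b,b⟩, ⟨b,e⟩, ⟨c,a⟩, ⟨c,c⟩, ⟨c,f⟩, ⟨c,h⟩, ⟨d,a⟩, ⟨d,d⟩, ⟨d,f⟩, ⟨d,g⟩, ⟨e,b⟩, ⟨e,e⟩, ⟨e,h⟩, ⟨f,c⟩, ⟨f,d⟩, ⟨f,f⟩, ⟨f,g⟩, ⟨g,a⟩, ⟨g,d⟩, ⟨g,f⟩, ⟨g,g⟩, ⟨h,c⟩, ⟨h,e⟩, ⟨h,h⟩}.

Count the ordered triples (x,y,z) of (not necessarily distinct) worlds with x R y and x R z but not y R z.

22

Enumerating: (a,c,d), (a,c,g), (a,d,c), (a,g,c), (c,a,f), (c,a,h), (c,f,a), (c,f,h), (c,h,a), (c,h,f), (d,a,f), (d,f,a), … and 10 more.
Total: 22.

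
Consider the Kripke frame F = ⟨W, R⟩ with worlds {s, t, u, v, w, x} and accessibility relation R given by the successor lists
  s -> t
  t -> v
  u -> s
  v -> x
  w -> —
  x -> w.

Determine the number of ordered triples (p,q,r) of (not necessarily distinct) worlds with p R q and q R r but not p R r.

Enumerating: (s,t,v), (t,v,x), (u,s,t), (v,x,w).

4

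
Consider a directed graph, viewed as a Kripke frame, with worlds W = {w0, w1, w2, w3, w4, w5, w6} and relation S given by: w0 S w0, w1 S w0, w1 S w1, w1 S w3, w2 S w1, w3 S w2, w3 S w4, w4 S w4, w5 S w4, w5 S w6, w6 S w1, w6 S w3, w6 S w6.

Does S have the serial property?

Serial: yes — every world has a successor (e.g. w0 S w0).

Yes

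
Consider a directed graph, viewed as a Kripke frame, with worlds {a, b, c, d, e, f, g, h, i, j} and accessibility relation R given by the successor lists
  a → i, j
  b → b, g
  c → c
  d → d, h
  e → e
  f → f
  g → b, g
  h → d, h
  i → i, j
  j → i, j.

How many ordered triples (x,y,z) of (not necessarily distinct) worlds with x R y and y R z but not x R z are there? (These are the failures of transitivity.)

0

R is transitive; there are no such tuples.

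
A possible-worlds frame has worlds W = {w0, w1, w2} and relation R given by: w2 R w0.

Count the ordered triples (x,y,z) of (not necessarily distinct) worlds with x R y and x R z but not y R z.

Enumerating: (w2,w0,w0).

1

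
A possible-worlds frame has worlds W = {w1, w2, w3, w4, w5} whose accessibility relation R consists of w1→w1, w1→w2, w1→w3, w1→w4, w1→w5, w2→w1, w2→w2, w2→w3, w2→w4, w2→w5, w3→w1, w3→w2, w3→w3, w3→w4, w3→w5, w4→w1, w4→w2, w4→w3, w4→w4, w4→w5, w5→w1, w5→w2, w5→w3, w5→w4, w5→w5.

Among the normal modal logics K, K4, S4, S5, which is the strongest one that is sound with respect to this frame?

S5

Transitive (axiom 4): yes — every two-step R-path is closed by a direct edge.
Reflexive (axiom T): yes — every world is R-related to itself.
Euclidean (axiom 5): yes — any two successors of a common world are R-related.
So F validates K, K4, S4, S5. The strongest is S5.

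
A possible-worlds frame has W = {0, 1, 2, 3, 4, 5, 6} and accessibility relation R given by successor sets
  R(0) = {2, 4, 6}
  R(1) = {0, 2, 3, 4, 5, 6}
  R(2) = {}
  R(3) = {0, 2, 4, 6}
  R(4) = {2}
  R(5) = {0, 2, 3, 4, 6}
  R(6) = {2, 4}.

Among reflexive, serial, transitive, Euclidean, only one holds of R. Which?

Reflexive: no — 0 is not related to itself.
Serial: no — 2 has no R-successor.
Transitive: yes — every two-step R-path is closed by a direct edge.
Euclidean: no — 0 R 2 and 0 R 4, but not 2 R 4.
Only transitive holds.

transitive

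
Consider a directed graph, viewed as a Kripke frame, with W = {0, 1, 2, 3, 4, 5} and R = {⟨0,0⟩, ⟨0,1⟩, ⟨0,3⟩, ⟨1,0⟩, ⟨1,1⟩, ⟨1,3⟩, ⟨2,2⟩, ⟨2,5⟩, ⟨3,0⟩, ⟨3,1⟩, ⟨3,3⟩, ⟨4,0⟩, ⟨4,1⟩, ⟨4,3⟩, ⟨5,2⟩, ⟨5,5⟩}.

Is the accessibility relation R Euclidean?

Euclidean: yes — any two successors of a common world are R-related.

Yes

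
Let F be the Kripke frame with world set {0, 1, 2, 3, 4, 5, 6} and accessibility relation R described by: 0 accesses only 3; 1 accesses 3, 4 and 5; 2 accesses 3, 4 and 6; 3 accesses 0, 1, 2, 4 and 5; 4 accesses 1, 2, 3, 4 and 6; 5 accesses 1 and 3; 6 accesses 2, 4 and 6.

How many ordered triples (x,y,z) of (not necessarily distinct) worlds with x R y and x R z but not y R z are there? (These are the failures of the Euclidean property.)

38

Enumerating: (0,3,3), (1,3,3), (1,4,5), (1,5,4), (1,5,5), (2,3,3), (2,3,6), (2,6,3), (3,0,0), (3,0,1), (3,0,2), (3,0,4), … and 26 more.
Total: 38.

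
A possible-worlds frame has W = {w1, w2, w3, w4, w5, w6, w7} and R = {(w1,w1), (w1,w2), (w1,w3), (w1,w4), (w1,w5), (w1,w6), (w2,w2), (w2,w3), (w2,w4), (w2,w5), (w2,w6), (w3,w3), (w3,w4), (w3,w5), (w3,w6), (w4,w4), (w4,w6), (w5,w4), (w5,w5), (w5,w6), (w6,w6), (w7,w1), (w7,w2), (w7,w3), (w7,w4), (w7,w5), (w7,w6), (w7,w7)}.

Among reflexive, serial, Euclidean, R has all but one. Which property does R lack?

Euclidean

Reflexive: yes — every world is R-related to itself.
Serial: yes — every world has a successor (e.g. w1 R w1).
Euclidean: no — w1 R w3 and w1 R w2, but not w3 R w2.
Only Euclidean fails.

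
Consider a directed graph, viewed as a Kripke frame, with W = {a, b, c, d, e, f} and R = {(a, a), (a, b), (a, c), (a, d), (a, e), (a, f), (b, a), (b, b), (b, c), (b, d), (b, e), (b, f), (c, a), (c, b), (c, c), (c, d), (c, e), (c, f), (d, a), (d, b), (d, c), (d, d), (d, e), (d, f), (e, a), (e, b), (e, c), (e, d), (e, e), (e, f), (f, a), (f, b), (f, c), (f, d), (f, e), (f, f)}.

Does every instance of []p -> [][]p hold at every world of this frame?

By correspondence theory, 4 is valid on a frame iff R is transitive.
Transitive: yes — every two-step R-path is closed by a direct edge.

Yes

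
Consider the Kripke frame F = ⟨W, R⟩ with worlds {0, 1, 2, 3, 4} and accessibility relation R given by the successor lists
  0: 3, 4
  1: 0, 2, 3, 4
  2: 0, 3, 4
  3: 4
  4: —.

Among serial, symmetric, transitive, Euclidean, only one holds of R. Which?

transitive

Serial: no — 4 has no R-successor.
Symmetric: no — 0 R 3 but not 3 R 0.
Transitive: yes — every two-step R-path is closed by a direct edge.
Euclidean: no — 0 R 4 and 0 R 3, but not 4 R 3.
Only transitive holds.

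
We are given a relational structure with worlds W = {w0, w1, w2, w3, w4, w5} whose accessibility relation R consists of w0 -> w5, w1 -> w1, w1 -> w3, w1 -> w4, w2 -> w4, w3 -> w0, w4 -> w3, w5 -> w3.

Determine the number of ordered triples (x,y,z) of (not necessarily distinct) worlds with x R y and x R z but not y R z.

10

Enumerating: (w0,w5,w5), (w1,w3,w1), (w1,w3,w3), (w1,w3,w4), (w1,w4,w1), (w1,w4,w4), (w2,w4,w4), (w3,w0,w0), (w4,w3,w3), (w5,w3,w3).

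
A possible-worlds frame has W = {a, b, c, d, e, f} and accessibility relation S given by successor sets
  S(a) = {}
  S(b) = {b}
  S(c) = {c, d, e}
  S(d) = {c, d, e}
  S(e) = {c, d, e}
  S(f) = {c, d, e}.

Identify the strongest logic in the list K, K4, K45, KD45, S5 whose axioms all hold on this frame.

Transitive (axiom 4): yes — every two-step S-path is closed by a direct edge.
Euclidean (axiom 5): yes — any two successors of a common world are S-related.
Serial (axiom D): no — a has no S-successor.
Reflexive (axiom T): no — a is not related to itself.
So F validates K, K4, K45; KD45 would additionally require S to be serial. The strongest is K45.

K45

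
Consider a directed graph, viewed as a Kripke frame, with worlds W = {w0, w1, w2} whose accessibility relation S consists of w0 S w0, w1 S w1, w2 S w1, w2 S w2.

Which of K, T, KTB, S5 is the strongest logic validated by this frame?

Reflexive (axiom T): yes — every world is S-related to itself.
Symmetric (axiom B): no — w2 S w1 but not w1 S w2.
Euclidean (axiom 5): no — w2 S w1 and w2 S w2, but not w1 S w2.
So F validates K, T; KTB would additionally require S to be symmetric. The strongest is T.

T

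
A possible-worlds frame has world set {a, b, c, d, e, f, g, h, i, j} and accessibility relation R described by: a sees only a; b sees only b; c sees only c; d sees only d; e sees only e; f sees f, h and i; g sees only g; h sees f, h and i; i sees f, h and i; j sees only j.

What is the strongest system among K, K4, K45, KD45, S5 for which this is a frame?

S5

Transitive (axiom 4): yes — every two-step R-path is closed by a direct edge.
Euclidean (axiom 5): yes — any two successors of a common world are R-related.
Serial (axiom D): yes — every world has a successor (e.g. a R a).
Reflexive (axiom T): yes — every world is R-related to itself.
So F validates K, K4, K45, KD45, S5. The strongest is S5.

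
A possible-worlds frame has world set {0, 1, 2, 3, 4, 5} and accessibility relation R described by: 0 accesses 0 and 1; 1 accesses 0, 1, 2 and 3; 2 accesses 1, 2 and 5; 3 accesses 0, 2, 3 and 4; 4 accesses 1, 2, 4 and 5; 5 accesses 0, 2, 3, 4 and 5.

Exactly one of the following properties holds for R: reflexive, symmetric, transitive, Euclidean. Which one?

Reflexive: yes — every world is R-related to itself.
Symmetric: no — 1 R 3 but not 3 R 1.
Transitive: no — 0 R 1 and 1 R 2, but not 0 R 2.
Euclidean: no — 1 R 0 and 1 R 2, but not 0 R 2.
Only reflexive holds.

reflexive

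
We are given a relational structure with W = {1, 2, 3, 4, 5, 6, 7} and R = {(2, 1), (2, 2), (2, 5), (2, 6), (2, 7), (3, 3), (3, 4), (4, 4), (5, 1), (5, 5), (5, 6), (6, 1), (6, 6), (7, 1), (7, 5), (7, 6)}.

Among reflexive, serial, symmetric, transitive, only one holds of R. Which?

Reflexive: no — 1 is not related to itself.
Serial: no — 1 has no R-successor.
Symmetric: no — 2 R 1 but not 1 R 2.
Transitive: yes — every two-step R-path is closed by a direct edge.
Only transitive holds.

transitive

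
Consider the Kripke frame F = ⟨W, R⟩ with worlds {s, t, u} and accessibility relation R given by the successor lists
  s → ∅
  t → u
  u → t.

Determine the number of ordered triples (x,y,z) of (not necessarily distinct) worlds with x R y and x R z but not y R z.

Enumerating: (t,u,u), (u,t,t).

2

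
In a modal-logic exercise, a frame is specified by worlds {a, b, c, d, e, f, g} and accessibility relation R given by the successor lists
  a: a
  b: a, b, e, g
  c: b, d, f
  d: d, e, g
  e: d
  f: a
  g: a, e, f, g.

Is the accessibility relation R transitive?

Transitive: no — b R e and e R d, but not b R d.

No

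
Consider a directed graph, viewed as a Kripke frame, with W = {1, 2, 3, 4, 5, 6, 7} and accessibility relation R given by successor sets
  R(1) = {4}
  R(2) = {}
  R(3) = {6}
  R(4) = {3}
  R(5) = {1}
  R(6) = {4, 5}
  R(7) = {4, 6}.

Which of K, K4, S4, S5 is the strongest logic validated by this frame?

K

Transitive (axiom 4): no — 1 R 4 and 4 R 3, but not 1 R 3.
Reflexive (axiom T): no — 1 is not related to itself.
Euclidean (axiom 5): no — 6 R 4 and 6 R 5, but not 4 R 5.
So F validates K; K4 would additionally require R to be transitive. The strongest is K.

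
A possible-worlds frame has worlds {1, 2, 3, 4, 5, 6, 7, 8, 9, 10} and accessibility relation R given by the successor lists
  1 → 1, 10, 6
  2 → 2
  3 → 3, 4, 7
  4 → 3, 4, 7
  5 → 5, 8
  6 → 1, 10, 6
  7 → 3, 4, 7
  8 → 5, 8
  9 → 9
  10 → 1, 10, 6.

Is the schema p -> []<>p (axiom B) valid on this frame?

By correspondence theory, B is valid on a frame iff R is symmetric.
Symmetric: yes — every pair in R has its reverse in R.

Yes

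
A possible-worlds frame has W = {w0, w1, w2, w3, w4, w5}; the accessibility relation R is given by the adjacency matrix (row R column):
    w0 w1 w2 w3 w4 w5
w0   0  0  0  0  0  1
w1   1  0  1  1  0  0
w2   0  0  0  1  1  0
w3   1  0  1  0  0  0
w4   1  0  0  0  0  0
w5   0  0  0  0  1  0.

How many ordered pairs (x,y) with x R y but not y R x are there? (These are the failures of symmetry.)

8

Enumerating: (w0,w5), (w1,w0), (w1,w2), (w1,w3), (w2,w4), (w3,w0), (w4,w0), (w5,w4).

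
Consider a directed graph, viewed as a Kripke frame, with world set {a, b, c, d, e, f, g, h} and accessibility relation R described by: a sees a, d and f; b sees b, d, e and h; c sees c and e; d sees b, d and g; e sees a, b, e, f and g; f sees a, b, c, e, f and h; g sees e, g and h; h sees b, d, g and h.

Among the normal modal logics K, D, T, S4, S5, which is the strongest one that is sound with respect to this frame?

T

Serial (axiom D): yes — every world has a successor (e.g. a R a).
Reflexive (axiom T): yes — every world is R-related to itself.
Transitive (axiom 4): no — a R d and d R b, but not a R b.
Euclidean (axiom 5): no — a R d and a R f, but not d R f.
So F validates K, D, T; S4 would additionally require R to be transitive. The strongest is T.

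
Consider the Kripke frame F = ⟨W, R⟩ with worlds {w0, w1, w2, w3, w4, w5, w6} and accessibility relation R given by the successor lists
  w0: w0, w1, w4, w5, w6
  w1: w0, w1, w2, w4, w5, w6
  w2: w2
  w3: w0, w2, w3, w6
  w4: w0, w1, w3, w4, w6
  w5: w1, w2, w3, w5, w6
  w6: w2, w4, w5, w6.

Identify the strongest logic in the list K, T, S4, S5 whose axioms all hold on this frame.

Reflexive (axiom T): yes — every world is R-related to itself.
Transitive (axiom 4): no — w0 R w1 and w1 R w2, but not w0 R w2.
Euclidean (axiom 5): no — w0 R w4 and w0 R w5, but not w4 R w5.
So F validates K, T; S4 would additionally require R to be transitive. The strongest is T.

T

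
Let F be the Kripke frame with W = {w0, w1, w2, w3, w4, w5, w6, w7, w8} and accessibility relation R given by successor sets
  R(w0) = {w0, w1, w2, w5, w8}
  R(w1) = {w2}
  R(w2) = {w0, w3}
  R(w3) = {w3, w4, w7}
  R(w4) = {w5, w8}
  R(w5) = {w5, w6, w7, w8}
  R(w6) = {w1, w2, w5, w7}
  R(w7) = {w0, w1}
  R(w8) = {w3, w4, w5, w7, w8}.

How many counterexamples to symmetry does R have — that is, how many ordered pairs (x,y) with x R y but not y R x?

Enumerating: (w0,w1), (w0,w5), (w0,w8), (w1,w2), (w2,w3), (w3,w4), (w3,w7), (w4,w5), (w5,w7), (w6,w1), (w6,w2), (w6,w7), (w7,w0), (w7,w1), (w8,w3), (w8,w7).

16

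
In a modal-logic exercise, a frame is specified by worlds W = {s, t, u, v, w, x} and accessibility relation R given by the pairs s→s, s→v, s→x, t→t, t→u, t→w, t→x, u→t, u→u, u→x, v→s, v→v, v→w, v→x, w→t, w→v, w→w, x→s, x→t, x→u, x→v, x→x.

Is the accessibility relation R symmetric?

Symmetric: yes — every pair in R has its reverse in R.

Yes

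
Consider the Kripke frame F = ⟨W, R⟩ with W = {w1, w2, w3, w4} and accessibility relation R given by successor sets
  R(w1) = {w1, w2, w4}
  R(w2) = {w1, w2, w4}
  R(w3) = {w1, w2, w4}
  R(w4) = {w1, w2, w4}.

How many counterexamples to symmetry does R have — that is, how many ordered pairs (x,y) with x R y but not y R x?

3

Enumerating: (w3,w1), (w3,w2), (w3,w4).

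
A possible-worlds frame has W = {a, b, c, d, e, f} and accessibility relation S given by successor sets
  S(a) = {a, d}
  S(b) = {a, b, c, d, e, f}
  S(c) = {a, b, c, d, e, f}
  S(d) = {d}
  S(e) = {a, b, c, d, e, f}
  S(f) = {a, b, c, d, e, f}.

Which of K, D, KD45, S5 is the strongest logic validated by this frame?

D

Serial (axiom D): yes — every world has a successor (e.g. a S a).
Euclidean (axiom 5): no — b S a and b S c, but not a S c.
Transitive (axiom 4): yes — every two-step S-path is closed by a direct edge.
Reflexive (axiom T): yes — every world is S-related to itself.
So F validates K, D; KD45 would additionally require S to be Euclidean. The strongest is D.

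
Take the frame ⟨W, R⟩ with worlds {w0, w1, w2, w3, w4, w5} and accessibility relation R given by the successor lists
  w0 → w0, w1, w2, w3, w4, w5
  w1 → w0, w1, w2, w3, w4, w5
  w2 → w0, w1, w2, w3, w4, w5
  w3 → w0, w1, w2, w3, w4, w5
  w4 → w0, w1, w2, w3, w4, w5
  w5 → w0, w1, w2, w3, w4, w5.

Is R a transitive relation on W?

Yes

Transitive: yes — every two-step R-path is closed by a direct edge.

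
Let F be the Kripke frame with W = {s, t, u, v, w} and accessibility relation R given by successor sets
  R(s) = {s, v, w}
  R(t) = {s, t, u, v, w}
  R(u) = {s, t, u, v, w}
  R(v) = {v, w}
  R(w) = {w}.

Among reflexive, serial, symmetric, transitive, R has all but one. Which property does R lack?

Reflexive: yes — every world is R-related to itself.
Serial: yes — every world has a successor (e.g. s R s).
Symmetric: no — s R v but not v R s.
Transitive: yes — every two-step R-path is closed by a direct edge.
Only symmetric fails.

symmetric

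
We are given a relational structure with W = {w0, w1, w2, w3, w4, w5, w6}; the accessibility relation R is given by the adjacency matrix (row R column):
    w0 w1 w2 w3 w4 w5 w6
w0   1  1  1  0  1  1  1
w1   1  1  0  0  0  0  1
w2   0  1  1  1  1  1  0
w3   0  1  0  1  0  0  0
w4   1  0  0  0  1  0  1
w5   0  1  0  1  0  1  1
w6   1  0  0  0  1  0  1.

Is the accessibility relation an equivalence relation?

No

Reflexive: yes — every world is R-related to itself.
Symmetric: no — w0 R w2 but not w2 R w0.
Transitive: no — w0 R w2 and w2 R w3, but not w0 R w3.
So R is not an equivalence relation.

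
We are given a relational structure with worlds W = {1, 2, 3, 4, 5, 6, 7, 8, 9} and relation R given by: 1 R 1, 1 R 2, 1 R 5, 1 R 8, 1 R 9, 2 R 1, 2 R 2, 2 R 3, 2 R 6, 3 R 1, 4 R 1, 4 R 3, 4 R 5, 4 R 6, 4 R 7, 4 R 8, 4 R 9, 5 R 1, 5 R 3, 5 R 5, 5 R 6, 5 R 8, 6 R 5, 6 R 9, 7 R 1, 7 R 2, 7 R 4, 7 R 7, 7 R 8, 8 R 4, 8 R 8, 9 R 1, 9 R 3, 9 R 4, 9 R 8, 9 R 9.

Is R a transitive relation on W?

No

Transitive: no — 1 R 2 and 2 R 3, but not 1 R 3.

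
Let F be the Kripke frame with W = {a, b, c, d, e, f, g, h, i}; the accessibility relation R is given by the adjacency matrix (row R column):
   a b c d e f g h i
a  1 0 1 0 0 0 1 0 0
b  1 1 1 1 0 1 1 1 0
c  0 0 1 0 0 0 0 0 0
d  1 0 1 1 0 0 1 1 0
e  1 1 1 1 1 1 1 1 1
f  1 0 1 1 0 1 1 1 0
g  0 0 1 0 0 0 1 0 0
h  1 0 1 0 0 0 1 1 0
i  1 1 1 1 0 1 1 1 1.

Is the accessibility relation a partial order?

Yes

Reflexive: yes — every world is R-related to itself.
Transitive: yes — every two-step R-path is closed by a direct edge.
Antisymmetric: yes — no distinct pair is related both ways.
So R is a partial order.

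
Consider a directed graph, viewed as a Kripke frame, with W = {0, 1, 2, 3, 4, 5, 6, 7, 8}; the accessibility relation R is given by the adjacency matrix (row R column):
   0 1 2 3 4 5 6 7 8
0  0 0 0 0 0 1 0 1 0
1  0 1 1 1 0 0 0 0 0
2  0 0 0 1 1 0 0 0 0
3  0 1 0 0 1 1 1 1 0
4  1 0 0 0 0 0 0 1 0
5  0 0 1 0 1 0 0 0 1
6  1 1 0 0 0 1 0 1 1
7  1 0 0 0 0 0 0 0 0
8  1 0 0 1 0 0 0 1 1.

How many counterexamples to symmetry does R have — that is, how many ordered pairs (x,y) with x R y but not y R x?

21

Enumerating: (0,5), (1,2), (2,3), (2,4), (3,4), (3,5), (3,6), (3,7), (4,0), (4,7), (5,2), (5,4), … and 9 more.
Total: 21.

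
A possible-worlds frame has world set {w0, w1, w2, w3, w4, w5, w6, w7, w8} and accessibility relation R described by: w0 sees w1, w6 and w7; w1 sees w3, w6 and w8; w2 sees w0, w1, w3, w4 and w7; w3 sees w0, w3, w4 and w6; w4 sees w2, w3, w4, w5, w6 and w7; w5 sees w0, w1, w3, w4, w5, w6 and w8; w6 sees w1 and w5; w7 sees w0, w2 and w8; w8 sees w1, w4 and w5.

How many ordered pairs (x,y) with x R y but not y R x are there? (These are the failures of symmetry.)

15

Enumerating: (w0,w1), (w0,w6), (w1,w3), (w2,w0), (w2,w1), (w2,w3), (w3,w0), (w3,w6), (w4,w6), (w4,w7), (w5,w0), (w5,w1), (w5,w3), (w7,w8), (w8,w4).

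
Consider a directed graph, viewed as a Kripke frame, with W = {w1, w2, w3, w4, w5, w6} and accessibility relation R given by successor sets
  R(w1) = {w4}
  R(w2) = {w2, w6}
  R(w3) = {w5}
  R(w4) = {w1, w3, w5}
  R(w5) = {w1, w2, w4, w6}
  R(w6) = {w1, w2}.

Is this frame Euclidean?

Euclidean: no — w4 R w1 and w4 R w3, but not w1 R w3.

No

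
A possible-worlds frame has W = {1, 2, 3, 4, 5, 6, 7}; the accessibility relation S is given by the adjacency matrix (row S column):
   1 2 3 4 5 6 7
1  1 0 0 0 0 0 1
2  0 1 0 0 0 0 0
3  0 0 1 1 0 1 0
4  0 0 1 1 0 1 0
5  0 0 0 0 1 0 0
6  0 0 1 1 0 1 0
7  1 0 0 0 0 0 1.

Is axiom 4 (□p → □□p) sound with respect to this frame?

Yes

Axiom 4 corresponds to the accessibility relation being transitive.
Transitive: yes — every two-step S-path is closed by a direct edge.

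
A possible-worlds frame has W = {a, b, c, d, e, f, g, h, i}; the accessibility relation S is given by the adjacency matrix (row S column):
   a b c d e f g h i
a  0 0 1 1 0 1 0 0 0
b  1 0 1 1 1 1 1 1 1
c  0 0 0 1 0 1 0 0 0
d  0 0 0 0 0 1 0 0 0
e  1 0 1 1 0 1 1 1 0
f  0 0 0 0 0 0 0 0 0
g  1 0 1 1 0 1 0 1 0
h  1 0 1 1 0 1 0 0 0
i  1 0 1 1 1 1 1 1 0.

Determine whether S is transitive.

Transitive: yes — every two-step S-path is closed by a direct edge.

Yes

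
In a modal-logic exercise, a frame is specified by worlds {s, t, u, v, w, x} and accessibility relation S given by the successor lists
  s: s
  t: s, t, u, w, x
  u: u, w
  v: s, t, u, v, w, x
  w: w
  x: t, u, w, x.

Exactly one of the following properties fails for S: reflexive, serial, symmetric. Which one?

symmetric

Reflexive: yes — every world is S-related to itself.
Serial: yes — every world has a successor (e.g. s S s).
Symmetric: no — t S s but not s S t.
Only symmetric fails.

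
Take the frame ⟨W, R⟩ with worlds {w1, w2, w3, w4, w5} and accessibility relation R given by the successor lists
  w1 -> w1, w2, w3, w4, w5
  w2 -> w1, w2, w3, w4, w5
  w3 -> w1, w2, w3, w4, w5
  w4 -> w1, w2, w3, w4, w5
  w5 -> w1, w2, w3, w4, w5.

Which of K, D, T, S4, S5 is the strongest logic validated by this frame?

S5

Serial (axiom D): yes — every world has a successor (e.g. w1 R w1).
Reflexive (axiom T): yes — every world is R-related to itself.
Transitive (axiom 4): yes — every two-step R-path is closed by a direct edge.
Euclidean (axiom 5): yes — any two successors of a common world are R-related.
So F validates K, D, T, S4, S5. The strongest is S5.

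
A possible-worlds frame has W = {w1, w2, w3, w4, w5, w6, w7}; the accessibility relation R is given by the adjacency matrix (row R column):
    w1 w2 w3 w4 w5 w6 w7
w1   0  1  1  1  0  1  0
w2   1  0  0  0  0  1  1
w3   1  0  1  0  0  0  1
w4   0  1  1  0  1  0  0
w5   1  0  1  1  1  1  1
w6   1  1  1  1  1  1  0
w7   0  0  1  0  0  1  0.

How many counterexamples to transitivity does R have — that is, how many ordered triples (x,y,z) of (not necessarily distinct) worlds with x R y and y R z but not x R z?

Enumerating: (w1,w2,w1), (w1,w2,w7), (w1,w3,w1), (w1,w3,w7), (w1,w4,w5), (w1,w6,w1), (w1,w6,w5), (w2,w1,w2), (w2,w1,w3), (w2,w1,w4), (w2,w6,w2), (w2,w6,w3), … and 28 more.
Total: 40.

40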